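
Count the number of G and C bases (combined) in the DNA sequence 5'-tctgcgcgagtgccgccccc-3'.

16

G=6, C=10, A=1, T=3
G+C = 6 + 10 = 16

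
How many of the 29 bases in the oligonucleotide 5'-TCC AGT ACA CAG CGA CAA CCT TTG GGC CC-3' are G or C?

17

G=6, T=5, A=7, C=11
G+C = 6 + 11 = 17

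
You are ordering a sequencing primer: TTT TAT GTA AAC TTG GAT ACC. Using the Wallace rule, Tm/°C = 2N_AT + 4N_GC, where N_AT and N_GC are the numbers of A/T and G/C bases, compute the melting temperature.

54°C

Counting bases: T=9, A=6, C=3, G=3
So N_AT = 15 and N_GC = 6.
Tm = 4·6 + 2·15 = 24 + 30 = 54°C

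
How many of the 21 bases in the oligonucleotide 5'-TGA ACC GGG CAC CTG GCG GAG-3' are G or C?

Scanning the sequence gives A=4, T=2, G=9, C=6.
Total G or C: 9 + 6 = 15

15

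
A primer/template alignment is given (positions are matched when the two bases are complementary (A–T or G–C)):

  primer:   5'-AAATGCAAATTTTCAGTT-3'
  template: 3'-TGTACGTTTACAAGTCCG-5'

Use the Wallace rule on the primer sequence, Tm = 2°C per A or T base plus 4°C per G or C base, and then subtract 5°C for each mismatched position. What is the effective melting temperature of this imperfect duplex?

24°C

Primer base counts: A=7, T=7, G=2, C=2 → A+T=14, G+C=4
Perfect-match Tm = 2(14) + 4(4) = 28 + 16 = 44°C
Mismatches (positions where the bases are not complementary): 4 (at positions 2, 11, 17, 18)
Effective Tm = 44 − 4×5 = 44 − 20 = 24°C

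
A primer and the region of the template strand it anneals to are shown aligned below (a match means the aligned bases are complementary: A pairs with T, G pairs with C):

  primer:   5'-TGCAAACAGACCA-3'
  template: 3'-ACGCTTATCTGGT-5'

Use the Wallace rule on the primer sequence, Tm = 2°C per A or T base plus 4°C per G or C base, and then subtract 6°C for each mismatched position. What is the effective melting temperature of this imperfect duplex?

Primer base counts: A=6, T=1, G=2, C=4 → A+T=7, G+C=6
Perfect-match Tm = 2(7) + 4(6) = 14 + 24 = 38°C
Mismatches (positions where the bases are not complementary): 2 (at positions 4, 7)
Effective Tm = 38 − 2×6 = 38 − 12 = 26°C

26°C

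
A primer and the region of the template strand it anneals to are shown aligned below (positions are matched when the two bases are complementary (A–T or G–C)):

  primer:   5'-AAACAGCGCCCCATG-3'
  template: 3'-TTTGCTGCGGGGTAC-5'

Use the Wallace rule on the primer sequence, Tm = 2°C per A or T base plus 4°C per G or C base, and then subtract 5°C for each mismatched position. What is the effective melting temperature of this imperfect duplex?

Primer base counts: A=5, T=1, G=3, C=6 → A+T=6, G+C=9
Perfect-match Tm = 2(6) + 4(9) = 12 + 36 = 48°C
Mismatches (positions where the bases are not complementary): 2 (at positions 5, 6)
Effective Tm = 48 − 2×5 = 48 − 10 = 38°C

38°C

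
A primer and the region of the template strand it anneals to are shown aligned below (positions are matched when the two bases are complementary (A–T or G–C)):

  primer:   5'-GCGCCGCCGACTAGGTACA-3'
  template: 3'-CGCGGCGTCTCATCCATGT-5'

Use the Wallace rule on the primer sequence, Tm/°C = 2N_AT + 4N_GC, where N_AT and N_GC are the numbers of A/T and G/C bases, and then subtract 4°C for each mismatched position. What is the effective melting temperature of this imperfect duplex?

56°C

Primer base counts: A=4, T=2, G=6, C=7 → A+T=6, G+C=13
Perfect-match Tm = 2(6) + 4(13) = 12 + 52 = 64°C
Mismatches (positions where the bases are not complementary): 2 (at positions 8, 11)
Effective Tm = 64 − 2×4 = 64 − 8 = 56°C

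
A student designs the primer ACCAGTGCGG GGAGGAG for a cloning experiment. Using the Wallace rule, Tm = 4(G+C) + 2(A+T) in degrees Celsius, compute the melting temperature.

58°C

Counting bases: A=4, C=3, G=9, T=1
A+T = 5, G+C = 12
Tm = 4·12 + 2·5 = 48 + 10 = 58°C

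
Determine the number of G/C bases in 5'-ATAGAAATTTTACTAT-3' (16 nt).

2

Counting bases: T=7, G=1, A=7, C=1
Total G or C: 1 + 1 = 2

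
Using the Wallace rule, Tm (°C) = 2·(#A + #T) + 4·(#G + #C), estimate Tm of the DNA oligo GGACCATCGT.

Counting bases: A=2, C=3, G=3, T=2
So N_AT = 4 and N_GC = 6.
Tm = 4·6 + 2·4 = 24 + 8 = 32°C

32°C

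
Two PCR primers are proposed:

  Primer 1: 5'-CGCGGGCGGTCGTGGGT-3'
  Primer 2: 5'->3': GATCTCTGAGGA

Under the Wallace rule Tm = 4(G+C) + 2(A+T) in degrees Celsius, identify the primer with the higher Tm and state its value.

Primer 1: A+T=3, G+C=14 → Tm = 2(3)+4(14) = 62°C
Primer 2: A+T=6, G+C=6 → Tm = 2(6)+4(6) = 36°C
62°C vs 36°C → primer 1 is higher.

Primer 1, 62°C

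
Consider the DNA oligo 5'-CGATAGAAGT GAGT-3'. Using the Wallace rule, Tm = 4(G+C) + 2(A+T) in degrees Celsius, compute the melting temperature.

40°C

Scanning the sequence gives G=5, T=3, C=1, A=5.
A+T = 8, G+C = 6
Tm = 2×8 + 4×6 = 40°C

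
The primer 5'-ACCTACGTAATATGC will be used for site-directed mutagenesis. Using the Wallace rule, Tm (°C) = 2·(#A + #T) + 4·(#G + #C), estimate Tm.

42°C

Counting bases: T=4, G=2, A=5, C=4
A+T = 9, G+C = 6
Tm = 2(9) + 4(6) = 18 + 24 = 42°C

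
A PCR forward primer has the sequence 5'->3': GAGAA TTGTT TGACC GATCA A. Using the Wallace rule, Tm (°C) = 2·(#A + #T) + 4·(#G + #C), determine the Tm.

58°C

Base counts: T=6, C=3, G=5, A=7
AT pairs contribute 13, GC pairs contribute 8.
Tm = 2×13 + 4×8 = 58°C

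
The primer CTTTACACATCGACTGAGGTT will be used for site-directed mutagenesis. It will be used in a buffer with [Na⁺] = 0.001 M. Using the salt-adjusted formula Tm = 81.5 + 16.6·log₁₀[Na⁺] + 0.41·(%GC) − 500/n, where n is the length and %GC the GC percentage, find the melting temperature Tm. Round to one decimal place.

Length n = 21. Counting bases: T=7, C=5, G=4, A=5
G+C = 9, so %GC = 9/21 × 100 = 42.857%
Salt term: 16.6 × (-3) = -49.8
GC term: 0.41 × 42.857 = 17.571; length term: −500/21 = −23.81
Tm = 81.5 + (-49.8) + 17.571 − 23.81 = 25.461 → 25.5°C

25.5°C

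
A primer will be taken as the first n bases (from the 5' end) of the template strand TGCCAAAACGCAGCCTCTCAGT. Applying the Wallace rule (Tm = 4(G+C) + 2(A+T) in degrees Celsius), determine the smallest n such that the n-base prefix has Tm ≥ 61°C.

n = 20

First 19 bases: TGCCAAAACGCAGCCTCTC → Tm = 60°C (< 61°C)
First 20 bases: TGCCAAAACGCAGCCTCTCA → Tm = 62°C (≥ 61°C)
Each additional base adds 2°C (A/T) or 4°C (G/C), so Tm is non-decreasing in n; n = 20 is the first length to reach 61°C.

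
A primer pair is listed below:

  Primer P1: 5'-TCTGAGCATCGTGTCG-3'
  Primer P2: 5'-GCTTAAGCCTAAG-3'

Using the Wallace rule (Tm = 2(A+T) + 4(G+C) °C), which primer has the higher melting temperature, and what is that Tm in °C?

Primer P1, 50°C

Primer P1: A+T=7, G+C=9 → Tm = 2(7)+4(9) = 50°C
Primer P2: A+T=7, G+C=6 → Tm = 2(7)+4(6) = 38°C
50°C vs 38°C → primer P1 is higher.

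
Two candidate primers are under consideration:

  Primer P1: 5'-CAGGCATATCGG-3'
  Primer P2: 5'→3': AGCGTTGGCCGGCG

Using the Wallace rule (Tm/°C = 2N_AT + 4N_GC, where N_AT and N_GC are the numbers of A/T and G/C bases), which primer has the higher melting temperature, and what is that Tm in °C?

Primer P2, 50°C

Primer P1: A+T=5, G+C=7 → Tm = 2(5)+4(7) = 38°C
Primer P2: A+T=3, G+C=11 → Tm = 2(3)+4(11) = 50°C
38°C vs 50°C → primer P2 is higher.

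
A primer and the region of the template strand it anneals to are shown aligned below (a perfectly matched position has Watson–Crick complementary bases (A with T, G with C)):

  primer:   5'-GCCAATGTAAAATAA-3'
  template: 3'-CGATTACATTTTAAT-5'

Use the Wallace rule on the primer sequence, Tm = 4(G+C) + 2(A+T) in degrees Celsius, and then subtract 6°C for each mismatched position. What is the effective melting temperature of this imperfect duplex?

Primer base counts: A=8, T=3, G=2, C=2 → A+T=11, G+C=4
Perfect-match Tm = 2(11) + 4(4) = 22 + 16 = 38°C
Mismatches (positions where the bases are not complementary): 2 (at positions 3, 14)
Effective Tm = 38 − 2×6 = 38 − 12 = 26°C

26°C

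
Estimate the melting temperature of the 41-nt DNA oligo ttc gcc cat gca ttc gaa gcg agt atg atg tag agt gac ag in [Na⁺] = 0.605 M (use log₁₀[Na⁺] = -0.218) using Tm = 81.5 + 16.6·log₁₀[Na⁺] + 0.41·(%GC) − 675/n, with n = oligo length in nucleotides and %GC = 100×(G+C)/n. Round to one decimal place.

Length n = 41. T=10, C=8, A=11, G=12
G+C = 20, so %GC = 20/41 × 100 = 48.78%
Salt term: 16.6 × (-0.218) = -3.619
GC term: 0.41 × 48.78 = 20; length term: −675/41 = −16.463
Tm = 81.5 + (-3.619) + 20 − 16.463 = 81.418 → 81.4°C

81.4°C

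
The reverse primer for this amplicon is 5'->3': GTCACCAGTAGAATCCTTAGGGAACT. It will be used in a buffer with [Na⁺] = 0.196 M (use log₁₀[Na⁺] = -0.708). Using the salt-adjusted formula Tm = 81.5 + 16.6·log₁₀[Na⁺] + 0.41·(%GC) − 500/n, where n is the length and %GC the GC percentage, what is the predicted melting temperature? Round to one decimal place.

Length n = 26. C=6, G=6, T=6, A=8
G+C = 12, so %GC = 12/26 × 100 = 46.154%
Salt term: 16.6 × (-0.708) = -11.753
GC term: 0.41 × 46.154 = 18.923; length term: −500/26 = −19.231
Tm = 81.5 + (-11.753) + 18.923 − 19.231 = 69.439 → 69.4°C

69.4°C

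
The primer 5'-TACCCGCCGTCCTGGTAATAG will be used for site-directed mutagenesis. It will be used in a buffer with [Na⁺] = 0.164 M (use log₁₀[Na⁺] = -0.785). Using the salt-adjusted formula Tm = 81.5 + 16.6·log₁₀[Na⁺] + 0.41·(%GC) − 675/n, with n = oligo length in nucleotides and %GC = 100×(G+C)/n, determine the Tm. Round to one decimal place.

59.8°C

Length n = 21. Counting bases: G=5, T=5, A=4, C=7
G+C = 12, so %GC = 12/21 × 100 = 57.143%
Salt term: 16.6 × (-0.785) = -13.031
GC term: 0.41 × 57.143 = 23.429; length term: −675/21 = −32.143
Tm = 81.5 + (-13.031) + 23.429 − 32.143 = 59.755 → 59.8°C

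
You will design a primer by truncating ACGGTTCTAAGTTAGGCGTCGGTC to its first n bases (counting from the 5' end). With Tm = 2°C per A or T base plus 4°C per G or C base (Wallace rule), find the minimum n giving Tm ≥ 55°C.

n = 19

First 18 bases: ACGGTTCTAAGTTAGGCG → Tm = 54°C (< 55°C)
First 19 bases: ACGGTTCTAAGTTAGGCGT → Tm = 56°C (≥ 55°C)
Each additional base adds 2°C (A/T) or 4°C (G/C), so Tm is non-decreasing in n; n = 19 is the first length to reach 55°C.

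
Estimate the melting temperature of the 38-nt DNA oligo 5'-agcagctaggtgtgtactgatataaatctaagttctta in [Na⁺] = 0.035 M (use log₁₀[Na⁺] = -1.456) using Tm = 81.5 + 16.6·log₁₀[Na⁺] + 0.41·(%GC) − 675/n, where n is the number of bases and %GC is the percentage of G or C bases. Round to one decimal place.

Length n = 38. Scanning the sequence gives T=13, C=5, A=12, G=8.
G+C = 13, so %GC = 13/38 × 100 = 34.211%
Salt term: 16.6 × (-1.456) = -24.17
GC term: 0.41 × 34.211 = 14.027; length term: −675/38 = −17.763
Tm = 81.5 + (-24.17) + 14.027 − 17.763 = 53.594 → 53.6°C

53.6°C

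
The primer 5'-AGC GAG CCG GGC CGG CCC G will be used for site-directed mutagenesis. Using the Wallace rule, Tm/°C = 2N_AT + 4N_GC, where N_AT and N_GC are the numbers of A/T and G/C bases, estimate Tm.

T=0, C=8, G=9, A=2
So N_AT = 2 and N_GC = 17.
Tm = 4·17 + 2·2 = 68 + 4 = 72°C

72°C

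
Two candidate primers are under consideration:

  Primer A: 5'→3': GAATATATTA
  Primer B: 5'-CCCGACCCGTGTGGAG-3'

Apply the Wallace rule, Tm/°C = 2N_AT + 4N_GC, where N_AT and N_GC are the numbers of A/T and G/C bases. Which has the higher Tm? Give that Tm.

Primer A: A+T=9, G+C=1 → Tm = 2(9)+4(1) = 22°C
Primer B: A+T=4, G+C=12 → Tm = 2(4)+4(12) = 56°C
22°C vs 56°C → primer B is higher.

Primer B, 56°C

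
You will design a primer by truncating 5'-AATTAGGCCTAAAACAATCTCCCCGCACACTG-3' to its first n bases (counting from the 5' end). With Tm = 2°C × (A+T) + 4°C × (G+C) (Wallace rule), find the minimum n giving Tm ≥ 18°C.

First 6 bases: AATTAG → Tm = 14°C (< 18°C)
First 7 bases: AATTAGG → Tm = 18°C (≥ 18°C)
Each additional base adds 2°C (A/T) or 4°C (G/C), so Tm is non-decreasing in n; n = 7 is the first length to reach 18°C.

n = 7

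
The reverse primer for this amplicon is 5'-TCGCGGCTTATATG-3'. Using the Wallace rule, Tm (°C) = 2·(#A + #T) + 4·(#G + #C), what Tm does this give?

Base counts: T=5, G=4, C=3, A=2
AT pairs contribute 7, GC pairs contribute 7.
Tm = 2×7 + 4×7 = 42°C

42°C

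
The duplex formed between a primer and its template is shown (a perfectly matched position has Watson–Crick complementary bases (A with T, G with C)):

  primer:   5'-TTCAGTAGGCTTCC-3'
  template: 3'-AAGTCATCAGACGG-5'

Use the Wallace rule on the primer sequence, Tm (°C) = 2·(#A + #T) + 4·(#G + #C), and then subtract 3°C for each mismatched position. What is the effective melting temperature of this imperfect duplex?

Primer base counts: A=2, T=5, G=3, C=4 → A+T=7, G+C=7
Perfect-match Tm = 2(7) + 4(7) = 14 + 28 = 42°C
Mismatches (positions where the bases are not complementary): 2 (at positions 9, 12)
Effective Tm = 42 − 2×3 = 42 − 6 = 36°C

36°C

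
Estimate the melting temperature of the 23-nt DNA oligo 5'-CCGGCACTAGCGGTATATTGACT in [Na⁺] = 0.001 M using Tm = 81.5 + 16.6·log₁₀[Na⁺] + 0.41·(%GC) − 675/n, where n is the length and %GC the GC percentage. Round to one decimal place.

Length n = 23. C=6, A=5, T=6, G=6
G+C = 12, so %GC = 12/23 × 100 = 52.174%
Salt term: 16.6 × (-3) = -49.8
GC term: 0.41 × 52.174 = 21.391; length term: −675/23 = −29.348
Tm = 81.5 + (-49.8) + 21.391 − 29.348 = 23.743 → 23.7°C

23.7°C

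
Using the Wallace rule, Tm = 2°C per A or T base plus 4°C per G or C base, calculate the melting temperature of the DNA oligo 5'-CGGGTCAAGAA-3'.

34°C

Base counts: A=4, T=1, C=2, G=4
AT pairs contribute 5, GC pairs contribute 6.
Tm = 4·6 + 2·5 = 24 + 10 = 34°C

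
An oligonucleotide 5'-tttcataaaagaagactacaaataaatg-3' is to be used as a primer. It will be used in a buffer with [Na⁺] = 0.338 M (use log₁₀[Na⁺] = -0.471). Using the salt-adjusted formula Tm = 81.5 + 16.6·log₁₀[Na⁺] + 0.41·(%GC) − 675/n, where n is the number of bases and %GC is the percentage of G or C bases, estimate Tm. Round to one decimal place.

58.4°C

Length n = 28. Base counts: C=3, G=3, A=15, T=7
G+C = 6, so %GC = 6/28 × 100 = 21.429%
Salt term: 16.6 × (-0.471) = -7.819
GC term: 0.41 × 21.429 = 8.786; length term: −675/28 = −24.107
Tm = 81.5 + (-7.819) + 8.786 − 24.107 = 58.36 → 58.4°C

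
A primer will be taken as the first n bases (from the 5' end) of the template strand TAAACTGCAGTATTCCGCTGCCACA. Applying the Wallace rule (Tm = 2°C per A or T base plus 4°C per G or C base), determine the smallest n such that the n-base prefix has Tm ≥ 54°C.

n = 19

First 18 bases: TAAACTGCAGTATTCCGC → Tm = 52°C (< 54°C)
First 19 bases: TAAACTGCAGTATTCCGCT → Tm = 54°C (≥ 54°C)
Each additional base adds 2°C (A/T) or 4°C (G/C), so Tm is non-decreasing in n; n = 19 is the first length to reach 54°C.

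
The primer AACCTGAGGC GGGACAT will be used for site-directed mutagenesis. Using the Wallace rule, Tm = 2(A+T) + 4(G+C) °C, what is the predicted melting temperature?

Counting bases: G=6, C=4, A=5, T=2
AT pairs contribute 7, GC pairs contribute 10.
Tm = 2(7) + 4(10) = 14 + 40 = 54°C

54°C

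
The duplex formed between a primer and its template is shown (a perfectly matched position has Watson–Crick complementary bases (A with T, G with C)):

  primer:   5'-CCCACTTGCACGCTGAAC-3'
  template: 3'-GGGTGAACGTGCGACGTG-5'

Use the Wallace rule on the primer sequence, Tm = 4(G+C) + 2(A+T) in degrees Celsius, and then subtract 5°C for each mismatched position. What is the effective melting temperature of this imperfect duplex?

53°C

Primer base counts: A=4, T=3, G=3, C=8 → A+T=7, G+C=11
Perfect-match Tm = 2(7) + 4(11) = 14 + 44 = 58°C
Mismatches (positions where the bases are not complementary): 1 (at position 16)
Effective Tm = 58 − 1×5 = 58 − 5 = 53°C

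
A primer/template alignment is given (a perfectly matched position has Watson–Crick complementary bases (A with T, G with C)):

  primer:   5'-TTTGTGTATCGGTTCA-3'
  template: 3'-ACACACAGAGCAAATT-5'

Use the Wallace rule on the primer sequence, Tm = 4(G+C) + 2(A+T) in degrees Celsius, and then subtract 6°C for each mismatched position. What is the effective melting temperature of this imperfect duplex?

Primer base counts: A=2, T=8, G=4, C=2 → A+T=10, G+C=6
Perfect-match Tm = 2(10) + 4(6) = 20 + 24 = 44°C
Mismatches (positions where the bases are not complementary): 4 (at positions 2, 8, 12, 15)
Effective Tm = 44 − 4×6 = 44 − 24 = 20°C

20°C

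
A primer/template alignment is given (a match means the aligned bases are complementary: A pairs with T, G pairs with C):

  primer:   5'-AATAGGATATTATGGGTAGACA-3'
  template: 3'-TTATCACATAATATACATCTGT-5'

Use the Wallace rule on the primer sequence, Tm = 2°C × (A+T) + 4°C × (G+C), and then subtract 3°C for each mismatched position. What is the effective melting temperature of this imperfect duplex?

Primer base counts: A=9, T=6, G=6, C=1 → A+T=15, G+C=7
Perfect-match Tm = 2(15) + 4(7) = 30 + 28 = 58°C
Mismatches (positions where the bases are not complementary): 4 (at positions 6, 7, 14, 15)
Effective Tm = 58 − 4×3 = 58 − 12 = 46°C

46°C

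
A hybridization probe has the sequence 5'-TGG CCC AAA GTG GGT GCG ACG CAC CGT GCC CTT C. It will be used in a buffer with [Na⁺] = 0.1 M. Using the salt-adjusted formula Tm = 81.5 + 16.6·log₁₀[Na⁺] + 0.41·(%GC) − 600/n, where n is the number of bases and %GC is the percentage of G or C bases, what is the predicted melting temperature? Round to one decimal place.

75.0°C

Length n = 34. Scanning the sequence gives C=12, G=11, A=5, T=6.
G+C = 23, so %GC = 23/34 × 100 = 67.647%
Salt term: 16.6 × (-1) = -16.6
GC term: 0.41 × 67.647 = 27.735; length term: −600/34 = −17.647
Tm = 81.5 + (-16.6) + 27.735 − 17.647 = 74.988 → 75.0°C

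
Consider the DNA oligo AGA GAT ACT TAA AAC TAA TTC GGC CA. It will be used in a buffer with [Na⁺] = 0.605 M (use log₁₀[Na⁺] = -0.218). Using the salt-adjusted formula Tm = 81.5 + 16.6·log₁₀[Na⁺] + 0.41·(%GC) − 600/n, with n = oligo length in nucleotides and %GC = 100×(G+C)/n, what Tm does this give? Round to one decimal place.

Length n = 26. Scanning the sequence gives G=4, C=5, A=11, T=6.
G+C = 9, so %GC = 9/26 × 100 = 34.615%
Salt term: 16.6 × (-0.218) = -3.619
GC term: 0.41 × 34.615 = 14.192; length term: −600/26 = −23.077
Tm = 81.5 + (-3.619) + 14.192 − 23.077 = 68.996 → 69.0°C

69.0°C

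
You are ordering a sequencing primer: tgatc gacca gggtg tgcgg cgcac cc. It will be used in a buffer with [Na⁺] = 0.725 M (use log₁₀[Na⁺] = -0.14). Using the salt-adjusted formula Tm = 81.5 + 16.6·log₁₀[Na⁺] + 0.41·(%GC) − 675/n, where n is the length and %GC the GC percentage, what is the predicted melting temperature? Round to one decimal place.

Length n = 27. C=9, T=4, A=4, G=10
G+C = 19, so %GC = 19/27 × 100 = 70.37%
Salt term: 16.6 × (-0.14) = -2.324
GC term: 0.41 × 70.37 = 28.852; length term: −675/27 = −25
Tm = 81.5 + (-2.324) + 28.852 − 25 = 83.028 → 83.0°C

83.0°C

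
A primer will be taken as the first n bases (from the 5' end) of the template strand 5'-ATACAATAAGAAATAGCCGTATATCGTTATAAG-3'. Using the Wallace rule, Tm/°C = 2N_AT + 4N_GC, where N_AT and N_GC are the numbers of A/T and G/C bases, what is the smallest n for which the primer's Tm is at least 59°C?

First 23 bases: ATACAATAAGAAATAGCCGTATA → Tm = 58°C (< 59°C)
First 24 bases: ATACAATAAGAAATAGCCGTATAT → Tm = 60°C (≥ 59°C)
Each additional base adds 2°C (A/T) or 4°C (G/C), so Tm is non-decreasing in n; n = 24 is the first length to reach 59°C.

n = 24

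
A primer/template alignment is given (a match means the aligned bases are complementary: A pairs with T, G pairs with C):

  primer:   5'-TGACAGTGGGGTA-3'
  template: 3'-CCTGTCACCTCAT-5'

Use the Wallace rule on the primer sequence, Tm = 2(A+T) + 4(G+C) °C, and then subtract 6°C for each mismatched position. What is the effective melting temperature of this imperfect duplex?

Primer base counts: A=3, T=3, G=6, C=1 → A+T=6, G+C=7
Perfect-match Tm = 2(6) + 4(7) = 12 + 28 = 40°C
Mismatches (positions where the bases are not complementary): 2 (at positions 1, 10)
Effective Tm = 40 − 2×6 = 40 − 12 = 28°C

28°C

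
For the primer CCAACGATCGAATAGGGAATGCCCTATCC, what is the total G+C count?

T=5, A=9, G=6, C=9
G+C = 6 + 9 = 15

15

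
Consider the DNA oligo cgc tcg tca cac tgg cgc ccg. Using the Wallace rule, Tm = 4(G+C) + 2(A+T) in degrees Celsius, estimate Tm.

74°C

Scanning the sequence gives T=3, C=10, A=2, G=6.
AT pairs contribute 5, GC pairs contribute 16.
Tm = 2×5 + 4×16 = 74°C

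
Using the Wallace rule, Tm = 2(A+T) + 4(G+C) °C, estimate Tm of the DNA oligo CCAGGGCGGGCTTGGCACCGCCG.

84°C

Counting bases: A=2, C=9, T=2, G=10
So N_AT = 4 and N_GC = 19.
Tm = 2(4) + 4(19) = 8 + 76 = 84°C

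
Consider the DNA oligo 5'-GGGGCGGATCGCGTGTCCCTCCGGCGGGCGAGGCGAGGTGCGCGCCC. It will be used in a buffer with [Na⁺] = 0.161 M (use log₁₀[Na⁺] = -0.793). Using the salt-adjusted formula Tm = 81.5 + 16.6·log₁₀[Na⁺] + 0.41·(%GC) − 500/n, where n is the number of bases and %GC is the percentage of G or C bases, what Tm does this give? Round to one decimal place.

Length n = 47. Counting bases: T=5, G=23, C=16, A=3
G+C = 39, so %GC = 39/47 × 100 = 82.979%
Salt term: 16.6 × (-0.793) = -13.164
GC term: 0.41 × 82.979 = 34.021; length term: −500/47 = −10.638
Tm = 81.5 + (-13.164) + 34.021 − 10.638 = 91.719 → 91.7°C

91.7°C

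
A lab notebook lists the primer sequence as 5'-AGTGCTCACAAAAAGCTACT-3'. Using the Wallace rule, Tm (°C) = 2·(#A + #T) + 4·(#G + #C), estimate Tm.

56°C

Scanning the sequence gives A=8, G=3, T=4, C=5.
AT pairs contribute 12, GC pairs contribute 8.
Tm = 2×12 + 4×8 = 56°C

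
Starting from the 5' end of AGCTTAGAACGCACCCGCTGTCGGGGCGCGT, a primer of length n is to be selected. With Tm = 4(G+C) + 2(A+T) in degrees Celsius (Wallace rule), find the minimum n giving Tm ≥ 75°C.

First 23 bases: AGCTTAGAACGCACCCGCTGTCG → Tm = 74°C (< 75°C)
First 24 bases: AGCTTAGAACGCACCCGCTGTCGG → Tm = 78°C (≥ 75°C)
Since every base adds ≥2°C, Tm only increases with n, so the threshold is first crossed at n = 24.

n = 24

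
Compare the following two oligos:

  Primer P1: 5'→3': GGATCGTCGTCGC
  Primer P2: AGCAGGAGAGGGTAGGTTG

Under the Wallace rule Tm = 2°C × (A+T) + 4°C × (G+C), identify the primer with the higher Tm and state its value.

Primer P1: A+T=4, G+C=9 → Tm = 2(4)+4(9) = 44°C
Primer P2: A+T=8, G+C=11 → Tm = 2(8)+4(11) = 60°C
44°C vs 60°C → primer P2 is higher.

Primer P2, 60°C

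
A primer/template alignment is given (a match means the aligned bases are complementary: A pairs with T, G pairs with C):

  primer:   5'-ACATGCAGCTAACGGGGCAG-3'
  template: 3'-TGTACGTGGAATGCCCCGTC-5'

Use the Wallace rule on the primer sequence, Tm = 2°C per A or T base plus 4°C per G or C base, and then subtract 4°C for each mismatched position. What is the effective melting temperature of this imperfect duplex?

Primer base counts: A=6, T=2, G=7, C=5 → A+T=8, G+C=12
Perfect-match Tm = 2(8) + 4(12) = 16 + 48 = 64°C
Mismatches (positions where the bases are not complementary): 2 (at positions 8, 11)
Effective Tm = 64 − 2×4 = 64 − 8 = 56°C

56°C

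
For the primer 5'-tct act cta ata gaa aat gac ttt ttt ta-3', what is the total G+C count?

6

T=13, C=4, A=10, G=2
G+C = 2 + 4 = 6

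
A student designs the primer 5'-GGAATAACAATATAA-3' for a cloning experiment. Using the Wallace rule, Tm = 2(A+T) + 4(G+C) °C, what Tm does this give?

Scanning the sequence gives A=9, C=1, T=3, G=2.
AT pairs contribute 12, GC pairs contribute 3.
Tm = 2(12) + 4(3) = 24 + 12 = 36°C

36°C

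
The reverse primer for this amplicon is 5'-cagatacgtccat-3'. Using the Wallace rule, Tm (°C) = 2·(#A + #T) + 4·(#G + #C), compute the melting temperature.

38°C

T=3, A=4, C=4, G=2
So N_AT = 7 and N_GC = 6.
Tm = 4·6 + 2·7 = 24 + 14 = 38°C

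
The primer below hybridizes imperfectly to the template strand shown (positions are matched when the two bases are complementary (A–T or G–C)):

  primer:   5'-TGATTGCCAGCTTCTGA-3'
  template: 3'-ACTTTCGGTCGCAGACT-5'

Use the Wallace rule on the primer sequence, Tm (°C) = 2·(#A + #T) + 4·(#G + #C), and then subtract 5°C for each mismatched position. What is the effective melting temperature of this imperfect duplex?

Primer base counts: A=3, T=6, G=4, C=4 → A+T=9, G+C=8
Perfect-match Tm = 2(9) + 4(8) = 18 + 32 = 50°C
Mismatches (positions where the bases are not complementary): 3 (at positions 4, 5, 12)
Effective Tm = 50 − 3×5 = 50 − 15 = 35°C

35°C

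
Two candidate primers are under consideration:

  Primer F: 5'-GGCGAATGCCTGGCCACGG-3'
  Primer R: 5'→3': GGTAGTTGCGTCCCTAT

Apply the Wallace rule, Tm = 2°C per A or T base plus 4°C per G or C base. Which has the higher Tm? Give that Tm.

Primer F, 66°C

Primer F: A+T=5, G+C=14 → Tm = 2(5)+4(14) = 66°C
Primer R: A+T=8, G+C=9 → Tm = 2(8)+4(9) = 52°C
66°C vs 52°C → primer F is higher.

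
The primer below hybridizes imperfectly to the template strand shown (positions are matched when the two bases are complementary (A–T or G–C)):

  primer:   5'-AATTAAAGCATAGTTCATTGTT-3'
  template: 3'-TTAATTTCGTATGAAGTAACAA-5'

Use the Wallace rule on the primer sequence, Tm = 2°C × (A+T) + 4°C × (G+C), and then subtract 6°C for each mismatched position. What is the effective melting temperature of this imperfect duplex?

Primer base counts: A=8, T=9, G=3, C=2 → A+T=17, G+C=5
Perfect-match Tm = 2(17) + 4(5) = 34 + 20 = 54°C
Mismatches (positions where the bases are not complementary): 1 (at position 13)
Effective Tm = 54 − 1×6 = 54 − 6 = 48°C

48°C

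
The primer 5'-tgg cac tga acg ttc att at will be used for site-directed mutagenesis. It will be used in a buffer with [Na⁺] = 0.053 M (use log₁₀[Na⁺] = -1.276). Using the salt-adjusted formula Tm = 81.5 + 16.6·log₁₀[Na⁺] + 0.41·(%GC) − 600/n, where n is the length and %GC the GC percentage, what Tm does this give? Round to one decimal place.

Length n = 20. Scanning the sequence gives A=5, G=4, C=4, T=7.
G+C = 8, so %GC = 8/20 × 100 = 40%
Salt term: 16.6 × (-1.276) = -21.182
GC term: 0.41 × 40 = 16.4; length term: −600/20 = −30
Tm = 81.5 + (-21.182) + 16.4 − 30 = 46.718 → 46.7°C

46.7°C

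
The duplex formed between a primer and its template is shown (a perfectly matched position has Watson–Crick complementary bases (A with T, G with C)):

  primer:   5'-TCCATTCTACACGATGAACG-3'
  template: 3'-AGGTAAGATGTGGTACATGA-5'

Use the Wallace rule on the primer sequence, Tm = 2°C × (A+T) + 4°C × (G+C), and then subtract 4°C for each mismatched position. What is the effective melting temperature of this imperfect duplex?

46°C

Primer base counts: A=6, T=5, G=3, C=6 → A+T=11, G+C=9
Perfect-match Tm = 2(11) + 4(9) = 22 + 36 = 58°C
Mismatches (positions where the bases are not complementary): 3 (at positions 13, 17, 20)
Effective Tm = 58 − 3×4 = 58 − 12 = 46°C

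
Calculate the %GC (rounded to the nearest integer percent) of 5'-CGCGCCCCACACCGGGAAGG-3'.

Scanning the sequence gives A=4, C=9, G=7, T=0.
G+C = 7 + 9 = 16 out of 20 bases
%GC = 16/20 × 100 = 80% ≈ 80%

80%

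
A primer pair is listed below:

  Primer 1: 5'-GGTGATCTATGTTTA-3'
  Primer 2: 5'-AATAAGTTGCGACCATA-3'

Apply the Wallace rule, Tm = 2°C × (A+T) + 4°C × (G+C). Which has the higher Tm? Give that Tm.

Primer 2, 46°C

Primer 1: A+T=10, G+C=5 → Tm = 2(10)+4(5) = 40°C
Primer 2: A+T=11, G+C=6 → Tm = 2(11)+4(6) = 46°C
40°C vs 46°C → primer 2 is higher.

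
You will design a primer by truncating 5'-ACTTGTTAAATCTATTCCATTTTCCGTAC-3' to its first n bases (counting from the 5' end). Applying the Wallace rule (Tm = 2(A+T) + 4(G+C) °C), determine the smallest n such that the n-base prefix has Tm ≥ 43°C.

n = 18

First 17 bases: ACTTGTTAAATCTATTC → Tm = 42°C (< 43°C)
First 18 bases: ACTTGTTAAATCTATTCC → Tm = 46°C (≥ 43°C)
Since every base adds ≥2°C, Tm only increases with n, so the threshold is first crossed at n = 18.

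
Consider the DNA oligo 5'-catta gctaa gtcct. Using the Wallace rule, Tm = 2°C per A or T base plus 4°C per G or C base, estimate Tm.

Counting bases: A=4, C=4, G=2, T=5
AT pairs contribute 9, GC pairs contribute 6.
Tm = 2(9) + 4(6) = 18 + 24 = 42°C

42°C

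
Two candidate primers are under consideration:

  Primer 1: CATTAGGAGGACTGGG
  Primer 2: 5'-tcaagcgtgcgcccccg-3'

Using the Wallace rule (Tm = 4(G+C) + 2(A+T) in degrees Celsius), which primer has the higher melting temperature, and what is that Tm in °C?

Primer 2, 60°C

Primer 1: A+T=7, G+C=9 → Tm = 2(7)+4(9) = 50°C
Primer 2: A+T=4, G+C=13 → Tm = 2(4)+4(13) = 60°C
50°C vs 60°C → primer 2 is higher.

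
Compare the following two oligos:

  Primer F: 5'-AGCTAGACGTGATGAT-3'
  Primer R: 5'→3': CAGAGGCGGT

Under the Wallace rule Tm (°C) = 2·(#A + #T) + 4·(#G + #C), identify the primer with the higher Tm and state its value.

Primer F, 46°C

Primer F: A+T=9, G+C=7 → Tm = 2(9)+4(7) = 46°C
Primer R: A+T=3, G+C=7 → Tm = 2(3)+4(7) = 34°C
46°C vs 34°C → primer F is higher.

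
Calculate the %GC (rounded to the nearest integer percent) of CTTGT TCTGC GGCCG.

67%

Scanning the sequence gives G=5, T=5, C=5, A=0.
G+C = 5 + 5 = 10 out of 15 bases
%GC = 10/15 × 100 = 66.67% ≈ 67%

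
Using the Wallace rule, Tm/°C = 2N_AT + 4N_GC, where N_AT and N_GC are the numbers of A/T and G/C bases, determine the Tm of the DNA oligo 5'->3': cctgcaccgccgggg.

Counting bases: C=7, T=1, A=1, G=6
A+T = 2, G+C = 13
Tm = 2(2) + 4(13) = 4 + 52 = 56°C

56°C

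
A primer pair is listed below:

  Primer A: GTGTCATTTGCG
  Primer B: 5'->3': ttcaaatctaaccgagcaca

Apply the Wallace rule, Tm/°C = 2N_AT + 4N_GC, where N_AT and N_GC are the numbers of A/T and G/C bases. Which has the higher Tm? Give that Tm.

Primer A: A+T=6, G+C=6 → Tm = 2(6)+4(6) = 36°C
Primer B: A+T=12, G+C=8 → Tm = 2(12)+4(8) = 56°C
36°C vs 56°C → primer B is higher.

Primer B, 56°C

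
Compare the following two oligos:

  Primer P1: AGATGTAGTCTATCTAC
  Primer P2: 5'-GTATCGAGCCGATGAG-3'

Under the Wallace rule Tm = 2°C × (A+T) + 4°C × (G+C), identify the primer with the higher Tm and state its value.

Primer P1: A+T=11, G+C=6 → Tm = 2(11)+4(6) = 46°C
Primer P2: A+T=7, G+C=9 → Tm = 2(7)+4(9) = 50°C
46°C vs 50°C → primer P2 is higher.

Primer P2, 50°C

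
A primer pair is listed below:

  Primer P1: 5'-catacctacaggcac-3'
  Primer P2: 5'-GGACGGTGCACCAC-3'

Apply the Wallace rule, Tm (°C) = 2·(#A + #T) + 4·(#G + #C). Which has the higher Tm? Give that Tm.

Primer P2, 48°C

Primer P1: A+T=7, G+C=8 → Tm = 2(7)+4(8) = 46°C
Primer P2: A+T=4, G+C=10 → Tm = 2(4)+4(10) = 48°C
46°C vs 48°C → primer P2 is higher.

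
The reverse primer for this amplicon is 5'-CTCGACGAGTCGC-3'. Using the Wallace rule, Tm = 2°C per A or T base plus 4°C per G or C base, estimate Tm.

44°C

T=2, A=2, G=4, C=5
So N_AT = 4 and N_GC = 9.
Tm = 2×4 + 4×9 = 44°C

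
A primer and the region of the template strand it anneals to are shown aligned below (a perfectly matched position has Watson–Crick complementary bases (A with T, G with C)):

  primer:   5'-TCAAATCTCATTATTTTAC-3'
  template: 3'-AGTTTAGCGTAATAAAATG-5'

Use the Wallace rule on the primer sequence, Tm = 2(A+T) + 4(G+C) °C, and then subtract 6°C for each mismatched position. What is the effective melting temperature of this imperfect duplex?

40°C

Primer base counts: A=6, T=9, G=0, C=4 → A+T=15, G+C=4
Perfect-match Tm = 2(15) + 4(4) = 30 + 16 = 46°C
Mismatches (positions where the bases are not complementary): 1 (at position 8)
Effective Tm = 46 − 1×6 = 46 − 6 = 40°C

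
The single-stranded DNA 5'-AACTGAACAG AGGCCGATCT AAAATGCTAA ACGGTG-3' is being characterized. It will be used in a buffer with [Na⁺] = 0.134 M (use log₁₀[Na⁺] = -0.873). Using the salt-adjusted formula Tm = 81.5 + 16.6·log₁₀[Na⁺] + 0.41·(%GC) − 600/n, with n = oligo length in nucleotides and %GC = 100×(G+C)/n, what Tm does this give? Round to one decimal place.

68.6°C

Length n = 36. C=7, A=14, G=9, T=6
G+C = 16, so %GC = 16/36 × 100 = 44.444%
Salt term: 16.6 × (-0.873) = -14.492
GC term: 0.41 × 44.444 = 18.222; length term: −600/36 = −16.667
Tm = 81.5 + (-14.492) + 18.222 − 16.667 = 68.563 → 68.6°C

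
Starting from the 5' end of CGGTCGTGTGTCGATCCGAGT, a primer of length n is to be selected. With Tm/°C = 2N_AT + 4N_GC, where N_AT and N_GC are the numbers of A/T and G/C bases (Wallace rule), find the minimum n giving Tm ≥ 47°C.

n = 15

First 14 bases: CGGTCGTGTGTCGA → Tm = 46°C (< 47°C)
First 15 bases: CGGTCGTGTGTCGAT → Tm = 48°C (≥ 47°C)
Since every base adds ≥2°C, Tm only increases with n, so the threshold is first crossed at n = 15.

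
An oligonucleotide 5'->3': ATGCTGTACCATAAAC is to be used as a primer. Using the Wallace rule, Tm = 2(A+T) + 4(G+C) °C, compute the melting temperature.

T=4, A=6, C=4, G=2
AT pairs contribute 10, GC pairs contribute 6.
Tm = 2×10 + 4×6 = 44°C

44°C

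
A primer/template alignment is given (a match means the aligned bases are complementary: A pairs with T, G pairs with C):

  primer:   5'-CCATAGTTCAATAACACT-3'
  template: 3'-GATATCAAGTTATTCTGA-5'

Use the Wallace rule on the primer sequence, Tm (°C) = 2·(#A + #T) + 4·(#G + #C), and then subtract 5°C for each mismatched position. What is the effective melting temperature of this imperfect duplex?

38°C

Primer base counts: A=7, T=5, G=1, C=5 → A+T=12, G+C=6
Perfect-match Tm = 2(12) + 4(6) = 24 + 24 = 48°C
Mismatches (positions where the bases are not complementary): 2 (at positions 2, 15)
Effective Tm = 48 − 2×5 = 48 − 10 = 38°C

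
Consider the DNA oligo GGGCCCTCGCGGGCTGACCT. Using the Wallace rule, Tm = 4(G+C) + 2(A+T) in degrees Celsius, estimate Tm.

Scanning the sequence gives A=1, T=3, G=8, C=8.
A+T = 4, G+C = 16
Tm = 2(4) + 4(16) = 8 + 64 = 72°C

72°C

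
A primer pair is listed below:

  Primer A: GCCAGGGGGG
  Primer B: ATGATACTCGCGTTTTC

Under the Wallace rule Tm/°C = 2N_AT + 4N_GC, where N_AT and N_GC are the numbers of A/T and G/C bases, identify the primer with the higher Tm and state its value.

Primer A: A+T=1, G+C=9 → Tm = 2(1)+4(9) = 38°C
Primer B: A+T=10, G+C=7 → Tm = 2(10)+4(7) = 48°C
38°C vs 48°C → primer B is higher.

Primer B, 48°C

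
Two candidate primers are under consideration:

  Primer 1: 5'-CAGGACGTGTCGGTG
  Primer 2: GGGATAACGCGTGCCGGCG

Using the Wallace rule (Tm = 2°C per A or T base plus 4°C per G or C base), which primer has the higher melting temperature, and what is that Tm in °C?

Primer 2, 66°C

Primer 1: A+T=5, G+C=10 → Tm = 2(5)+4(10) = 50°C
Primer 2: A+T=5, G+C=14 → Tm = 2(5)+4(14) = 66°C
50°C vs 66°C → primer 2 is higher.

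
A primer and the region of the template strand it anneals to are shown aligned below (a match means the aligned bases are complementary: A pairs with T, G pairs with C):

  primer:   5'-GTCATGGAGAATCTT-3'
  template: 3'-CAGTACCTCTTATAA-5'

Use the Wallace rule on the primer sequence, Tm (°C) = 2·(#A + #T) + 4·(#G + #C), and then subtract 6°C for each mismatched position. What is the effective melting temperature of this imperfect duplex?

36°C

Primer base counts: A=4, T=5, G=4, C=2 → A+T=9, G+C=6
Perfect-match Tm = 2(9) + 4(6) = 18 + 24 = 42°C
Mismatches (positions where the bases are not complementary): 1 (at position 13)
Effective Tm = 42 − 1×6 = 42 − 6 = 36°C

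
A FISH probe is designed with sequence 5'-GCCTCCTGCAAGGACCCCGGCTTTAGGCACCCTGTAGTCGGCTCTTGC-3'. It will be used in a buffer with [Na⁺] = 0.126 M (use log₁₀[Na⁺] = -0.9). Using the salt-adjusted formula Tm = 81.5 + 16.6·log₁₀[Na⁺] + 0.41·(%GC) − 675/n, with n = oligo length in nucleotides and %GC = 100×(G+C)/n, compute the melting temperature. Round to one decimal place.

Length n = 48. C=18, T=11, A=6, G=13
G+C = 31, so %GC = 31/48 × 100 = 64.583%
Salt term: 16.6 × (-0.9) = -14.94
GC term: 0.41 × 64.583 = 26.479; length term: −675/48 = −14.062
Tm = 81.5 + (-14.94) + 26.479 − 14.062 = 78.977 → 79.0°C

79.0°C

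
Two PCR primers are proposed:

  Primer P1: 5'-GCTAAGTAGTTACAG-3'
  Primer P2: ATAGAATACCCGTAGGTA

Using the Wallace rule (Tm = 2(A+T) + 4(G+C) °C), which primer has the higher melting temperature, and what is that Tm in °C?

Primer P2, 50°C

Primer P1: A+T=9, G+C=6 → Tm = 2(9)+4(6) = 42°C
Primer P2: A+T=11, G+C=7 → Tm = 2(11)+4(7) = 50°C
42°C vs 50°C → primer P2 is higher.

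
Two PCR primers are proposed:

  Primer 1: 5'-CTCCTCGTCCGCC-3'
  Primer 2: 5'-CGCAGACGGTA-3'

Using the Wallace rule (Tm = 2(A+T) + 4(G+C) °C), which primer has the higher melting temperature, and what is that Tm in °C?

Primer 1: A+T=3, G+C=10 → Tm = 2(3)+4(10) = 46°C
Primer 2: A+T=4, G+C=7 → Tm = 2(4)+4(7) = 36°C
46°C vs 36°C → primer 1 is higher.

Primer 1, 46°C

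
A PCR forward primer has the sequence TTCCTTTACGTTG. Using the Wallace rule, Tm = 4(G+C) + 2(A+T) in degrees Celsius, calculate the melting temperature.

C=3, T=7, A=1, G=2
So N_AT = 8 and N_GC = 5.
Tm = 4·5 + 2·8 = 20 + 16 = 36°C

36°C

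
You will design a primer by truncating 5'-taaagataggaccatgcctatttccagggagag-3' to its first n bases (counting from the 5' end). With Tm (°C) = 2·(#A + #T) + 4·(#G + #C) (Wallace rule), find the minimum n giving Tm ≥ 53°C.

First 18 bases: TAAAGATAGGACCATGCC → Tm = 52°C (< 53°C)
First 19 bases: TAAAGATAGGACCATGCCT → Tm = 54°C (≥ 53°C)
Each additional base adds 2°C (A/T) or 4°C (G/C), so Tm is non-decreasing in n; n = 19 is the first length to reach 53°C.

n = 19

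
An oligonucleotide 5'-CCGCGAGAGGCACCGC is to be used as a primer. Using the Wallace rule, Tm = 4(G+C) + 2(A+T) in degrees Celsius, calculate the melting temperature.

58°C

Counting bases: C=7, G=6, A=3, T=0
AT pairs contribute 3, GC pairs contribute 13.
Tm = 4·13 + 2·3 = 52 + 6 = 58°C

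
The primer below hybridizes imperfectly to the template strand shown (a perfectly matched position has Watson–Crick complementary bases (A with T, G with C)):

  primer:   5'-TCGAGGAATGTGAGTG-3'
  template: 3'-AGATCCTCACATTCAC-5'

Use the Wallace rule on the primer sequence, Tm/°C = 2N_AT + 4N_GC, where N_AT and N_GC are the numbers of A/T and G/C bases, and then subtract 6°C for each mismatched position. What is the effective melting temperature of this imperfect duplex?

Primer base counts: A=4, T=4, G=7, C=1 → A+T=8, G+C=8
Perfect-match Tm = 2(8) + 4(8) = 16 + 32 = 48°C
Mismatches (positions where the bases are not complementary): 3 (at positions 3, 8, 12)
Effective Tm = 48 − 3×6 = 48 − 18 = 30°C

30°C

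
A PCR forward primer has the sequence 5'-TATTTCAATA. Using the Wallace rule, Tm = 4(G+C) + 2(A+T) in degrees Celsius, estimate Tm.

Base counts: T=5, C=1, G=0, A=4
So N_AT = 9 and N_GC = 1.
Tm = 4·1 + 2·9 = 4 + 18 = 22°C

22°C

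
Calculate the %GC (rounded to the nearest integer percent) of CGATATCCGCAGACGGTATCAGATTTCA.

46%

Counting bases: T=7, C=7, A=8, G=6
G+C = 6 + 7 = 13 out of 28 bases
%GC = 13/28 × 100 = 46.43% ≈ 46%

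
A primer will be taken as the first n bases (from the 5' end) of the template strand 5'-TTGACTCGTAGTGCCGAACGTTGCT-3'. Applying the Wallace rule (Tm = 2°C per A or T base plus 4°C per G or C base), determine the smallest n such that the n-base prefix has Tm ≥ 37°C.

n = 13

First 12 bases: TTGACTCGTAGT → Tm = 34°C (< 37°C)
First 13 bases: TTGACTCGTAGTG → Tm = 38°C (≥ 37°C)
Since every base adds ≥2°C, Tm only increases with n, so the threshold is first crossed at n = 13.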